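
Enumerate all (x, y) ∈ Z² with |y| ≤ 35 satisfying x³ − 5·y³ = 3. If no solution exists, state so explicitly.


The equation is x³ - 5y³ = 3. For fixed y, x³ = 5·y³ + 3, so a solution requires the RHS to be a perfect cube.
Strategy: iterate y from -35 to 35, compute RHS = 5·y³ + 3, and check whether it is a (positive or negative) perfect cube.
Check small values of y:
  y = 0: RHS = 3 is not a perfect cube.
  y = 1: RHS = 8 = (2)³ ⇒ x = 2 works.
  y = -1: RHS = -2 is not a perfect cube.
  y = 2: RHS = 43 is not a perfect cube.
  y = -2: RHS = -37 is not a perfect cube.
  y = 3: RHS = 138 is not a perfect cube.
  y = -3: RHS = -132 is not a perfect cube.
Continuing the search up to |y| = 35 finds no further solutions beyond those listed.
Collected solutions: (2, 1).

Solutions (with |y| ≤ 35): (2, 1).


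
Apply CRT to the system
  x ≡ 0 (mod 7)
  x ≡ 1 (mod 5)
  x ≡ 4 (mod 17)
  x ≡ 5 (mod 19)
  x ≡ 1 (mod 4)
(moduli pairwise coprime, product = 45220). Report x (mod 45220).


Product of moduli M = 7 · 5 · 17 · 19 · 4 = 45220.
Merge one congruence at a time:
  Start: x ≡ 0 (mod 7).
  Combine with x ≡ 1 (mod 5); new modulus lcm = 35.
    Write x = 0 + 7·t and substitute into x ≡ 1 (mod 5): 7·t ≡ 1 − 0 = 1 (mod 5).
    Reduce coefficients mod 5: 2·t ≡ 1 (mod 5).
    The inverse of 2 mod 5 is 3 (since 2·3 = 6 = 1·5 + 1), so t ≡ 3·1 = 3 ≡ 3 (mod 5).
    Then x = 0 + 7·3 = 21, valid modulo lcm(7, 5) = 35: x ≡ 21 (mod 35).
  Combine with x ≡ 4 (mod 17); new modulus lcm = 595.
    Write x = 21 + 35·t and substitute into x ≡ 4 (mod 17): 35·t ≡ 4 − 21 = -17 (mod 17).
    Reduce coefficients mod 17: 1·t ≡ 0 (mod 17).
    So t ≡ 0 (mod 17).
    Then x = 21 + 35·0 = 21, valid modulo lcm(35, 17) = 595: x ≡ 21 (mod 595).
  Combine with x ≡ 5 (mod 19); new modulus lcm = 11305.
    Write x = 21 + 595·t and substitute into x ≡ 5 (mod 19): 595·t ≡ 5 − 21 = -16 (mod 19).
    Reduce coefficients mod 19: 6·t ≡ 3 (mod 19).
    The inverse of 6 mod 19 is 16 (since 6·16 = 96 = 5·19 + 1), so t ≡ 16·3 = 48 ≡ 10 (mod 19).
    Then x = 21 + 595·10 = 5971, valid modulo lcm(595, 19) = 11305: x ≡ 5971 (mod 11305).
  Combine with x ≡ 1 (mod 4); new modulus lcm = 45220.
    Write x = 5971 + 11305·t and substitute into x ≡ 1 (mod 4): 11305·t ≡ 1 − 5971 = -5970 (mod 4).
    Reduce coefficients mod 4: 1·t ≡ 2 (mod 4).
    So t ≡ 2 (mod 4).
    Then x = 5971 + 11305·2 = 28581, valid modulo lcm(11305, 4) = 45220: x ≡ 28581 (mod 45220).
Verify against each original: 28581 mod 7 = 0, 28581 mod 5 = 1, 28581 mod 17 = 4, 28581 mod 19 = 5, 28581 mod 4 = 1.

x ≡ 28581 (mod 45220).


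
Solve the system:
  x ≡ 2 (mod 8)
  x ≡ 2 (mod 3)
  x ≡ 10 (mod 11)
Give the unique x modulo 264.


Moduli 8, 3, 11 are pairwise coprime; by CRT there is a unique solution modulo M = 8 · 3 · 11 = 264.
Solve pairwise, accumulating the modulus:
  Start with x ≡ 2 (mod 8).
  Combine with x ≡ 2 (mod 3): since gcd(8, 3) = 1, we get a unique residue mod 24.
    Write x = 2 + 8·t and substitute into x ≡ 2 (mod 3): 8·t ≡ 2 − 2 = 0 (mod 3).
    Reduce coefficients mod 3: 2·t ≡ 0 (mod 3).
    The inverse of 2 mod 3 is 2 (since 2·2 = 4 = 1·3 + 1), so t ≡ 2·0 = 0 ≡ 0 (mod 3).
    Then x = 2 + 8·0 = 2, valid modulo lcm(8, 3) = 24: x ≡ 2 (mod 24).
  Combine with x ≡ 10 (mod 11): since gcd(24, 11) = 1, we get a unique residue mod 264.
    Write x = 2 + 24·t and substitute into x ≡ 10 (mod 11): 24·t ≡ 10 − 2 = 8 (mod 11).
    Reduce coefficients mod 11: 2·t ≡ 8 (mod 11).
    The inverse of 2 mod 11 is 6 (since 2·6 = 12 = 1·11 + 1), so t ≡ 6·8 = 48 ≡ 4 (mod 11).
    Then x = 2 + 24·4 = 98, valid modulo lcm(24, 11) = 264: x ≡ 98 (mod 264).
Verify: 98 mod 8 = 2 ✓, 98 mod 3 = 2 ✓, 98 mod 11 = 10 ✓.

x ≡ 98 (mod 264).


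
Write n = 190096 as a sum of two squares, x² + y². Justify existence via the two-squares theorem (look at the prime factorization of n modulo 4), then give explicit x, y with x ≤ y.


Step 1: Factor n = 190096 = 2^4 · 109^2.
Step 2: Check the mod-4 condition on each prime factor: 2 = 2 (special); 109 ≡ 1 (mod 4), exponent 2.
All primes ≡ 3 (mod 4) appear to even exponent (or don't appear), so by the two-squares theorem n IS expressible as a sum of two squares.
Step 3: Build a representation. Group n = k² · m with k = 4 and m = 109 · 109 = 11881 (a product of primes ≡ 1 (mod 4)); a representation of m scales to one of n via (k·x)² + (k·y)² = k²(x² + y²). Each prime p ≡ 1 (mod 4) is itself a sum of two squares; find a² by testing p − a² for a perfect square:
  109: 109 − 1² = 108, 109 − 2² = 105, 109 − 3² = 100 = 10² ⇒ 109 = 3² + 10².
  Combine using the Brahmagupta–Fibonacci identity (a² + b²)(c² + d²) = (ac − bd)² + (ad + bc)² = (ac + bd)² + (ad − bc)²:
  109 · 109 = 11881: from (3² + 10²)(3² + 10²), take (3·3 − 10·10, 3·10 + 10·3) = (9 − 100, 30 + 30) = (-91, 60); dropping signs (only squares matter) gives (91, 60); check 91² + 60² = 8281 + 3600 = 11881 ✓.
  Scale by k = 4: (4·91, 4·60) = (364, 240).
Step 4: Order so x ≤ y and verify: 240² + 364² = 57600 + 132496 = 190096 = n. ✓

n = 190096 = 240² + 364² (one valid representation with x ≤ y).


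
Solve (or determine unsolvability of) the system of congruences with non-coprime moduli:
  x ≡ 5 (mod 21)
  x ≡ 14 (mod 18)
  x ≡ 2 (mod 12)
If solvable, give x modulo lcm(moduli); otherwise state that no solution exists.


Moduli 21, 18, 12 are not pairwise coprime, so CRT works modulo lcm(m_i) when all pairwise compatibility conditions hold.
Pairwise compatibility: gcd(m_i, m_j) must divide a_i - a_j for every pair.
Merge one congruence at a time:
  Start: x ≡ 5 (mod 21).
  Combine with x ≡ 14 (mod 18): gcd(21, 18) = 3; 14 - 5 = 9, which IS divisible by 3, so compatible.
    Write x = 5 + 21·t and substitute into x ≡ 14 (mod 18): 21·t ≡ 14 − 5 = 9 (mod 18).
    Divide the congruence (and modulus) by g = 3: 7·t ≡ 3 (mod 6).
    Reduce coefficients mod 6: 1·t ≡ 3 (mod 6).
    So t ≡ 3 (mod 6).
    Then x = 5 + 21·3 = 68, valid modulo lcm(21, 18) = 126: x ≡ 68 (mod 126).
  Combine with x ≡ 2 (mod 12): gcd(126, 12) = 6; 2 - 68 = -66, which IS divisible by 6, so compatible.
    Write x = 68 + 126·t and substitute into x ≡ 2 (mod 12): 126·t ≡ 2 − 68 = -66 (mod 12).
    Divide the congruence (and modulus) by g = 6: 21·t ≡ -11 (mod 2).
    Reduce coefficients mod 2: 1·t ≡ 1 (mod 2).
    So t ≡ 1 (mod 2).
    Then x = 68 + 126·1 = 194, valid modulo lcm(126, 12) = 252: x ≡ 194 (mod 252).
Verify: 194 mod 21 = 5, 194 mod 18 = 14, 194 mod 12 = 2.

x ≡ 194 (mod 252).


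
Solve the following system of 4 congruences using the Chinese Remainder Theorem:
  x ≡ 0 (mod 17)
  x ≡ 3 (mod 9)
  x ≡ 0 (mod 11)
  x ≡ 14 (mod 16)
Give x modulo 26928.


Product of moduli M = 17 · 9 · 11 · 16 = 26928.
Merge one congruence at a time:
  Start: x ≡ 0 (mod 17).
  Combine with x ≡ 3 (mod 9); new modulus lcm = 153.
    Write x = 0 + 17·t and substitute into x ≡ 3 (mod 9): 17·t ≡ 3 − 0 = 3 (mod 9).
    Reduce coefficients mod 9: 8·t ≡ 3 (mod 9).
    The inverse of 8 mod 9 is 8 (since 8·8 = 64 = 7·9 + 1), so t ≡ 8·3 = 24 ≡ 6 (mod 9).
    Then x = 0 + 17·6 = 102, valid modulo lcm(17, 9) = 153: x ≡ 102 (mod 153).
  Combine with x ≡ 0 (mod 11); new modulus lcm = 1683.
    Write x = 102 + 153·t and substitute into x ≡ 0 (mod 11): 153·t ≡ 0 − 102 = -102 (mod 11).
    Reduce coefficients mod 11: 10·t ≡ 8 (mod 11).
    The inverse of 10 mod 11 is 10 (since 10·10 = 100 = 9·11 + 1), so t ≡ 10·8 = 80 ≡ 3 (mod 11).
    Then x = 102 + 153·3 = 561, valid modulo lcm(153, 11) = 1683: x ≡ 561 (mod 1683).
  Combine with x ≡ 14 (mod 16); new modulus lcm = 26928.
    Write x = 561 + 1683·t and substitute into x ≡ 14 (mod 16): 1683·t ≡ 14 − 561 = -547 (mod 16).
    Reduce coefficients mod 16: 3·t ≡ 13 (mod 16).
    The inverse of 3 mod 16 is 11 (since 3·11 = 33 = 2·16 + 1), so t ≡ 11·13 = 143 ≡ 15 (mod 16).
    Then x = 561 + 1683·15 = 25806, valid modulo lcm(1683, 16) = 26928: x ≡ 25806 (mod 26928).
Verify against each original: 25806 mod 17 = 0, 25806 mod 9 = 3, 25806 mod 11 = 0, 25806 mod 16 = 14.

x ≡ 25806 (mod 26928).


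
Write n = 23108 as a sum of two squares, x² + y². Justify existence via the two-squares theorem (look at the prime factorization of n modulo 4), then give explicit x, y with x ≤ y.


Step 1: Factor n = 23108 = 2^2 · 53 · 109.
Step 2: Check the mod-4 condition on each prime factor: 2 = 2 (special); 53 ≡ 1 (mod 4), exponent 1; 109 ≡ 1 (mod 4), exponent 1.
All primes ≡ 3 (mod 4) appear to even exponent (or don't appear), so by the two-squares theorem n IS expressible as a sum of two squares.
Step 3: Build a representation. Group n = k² · m with k = 2 and m = 53 · 109 = 5777 (a product of primes ≡ 1 (mod 4)); a representation of m scales to one of n via (k·x)² + (k·y)² = k²(x² + y²). Each prime p ≡ 1 (mod 4) is itself a sum of two squares; find a² by testing p − a² for a perfect square:
  53: 53 − 1² = 52, 53 − 2² = 49 = 7² ⇒ 53 = 2² + 7².
  109: 109 − 1² = 108, 109 − 2² = 105, 109 − 3² = 100 = 10² ⇒ 109 = 3² + 10².
  Combine using the Brahmagupta–Fibonacci identity (a² + b²)(c² + d²) = (ac − bd)² + (ad + bc)² = (ac + bd)² + (ad − bc)²:
  53 · 109 = 5777: from (2² + 7²)(3² + 10²), take (2·3 − 7·10, 2·10 + 7·3) = (6 − 70, 20 + 21) = (-64, 41); dropping signs (only squares matter) gives (64, 41); check 64² + 41² = 4096 + 1681 = 5777 ✓.
  Scale by k = 2: (2·64, 2·41) = (128, 82).
Step 4: Order so x ≤ y and verify: 82² + 128² = 6724 + 16384 = 23108 = n. ✓

n = 23108 = 82² + 128² (one valid representation with x ≤ y).


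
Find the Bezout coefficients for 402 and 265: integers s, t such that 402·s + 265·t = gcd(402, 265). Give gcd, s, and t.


Euclidean algorithm on (402, 265) — divide until remainder is 0:
  402 = 1 · 265 + 137
  265 = 1 · 137 + 128
  137 = 1 · 128 + 9
  128 = 14 · 9 + 2
  9 = 4 · 2 + 1
  2 = 2 · 1 + 0
gcd(402, 265) = 1.
Track Bezout coefficients alongside the remainders: start with r₀ = 402 = a·1 + b·0 (s = 1, t = 0) and r₁ = 265 = a·0 + b·1 (s = 0, t = 1); each new remainder r_{k+1} = r_{k-1} − q_k·r_k inherits s_{k+1} = s_{k-1} − q_k·s_k, t_{k+1} = t_{k-1} − q_k·t_k, so r_k = a·s_k + b·t_k at every step:
  q = 1: r = 137, s = 1 − 1·0 = 1, t = 0 − 1·1 = -1  (check: 402·1 + 265·(-1) = 137)
  q = 1: r = 128, s = 0 − 1·1 = -1, t = 1 − 1·(-1) = 2  (check: 402·(-1) + 265·2 = 128)
  q = 1: r = 9, s = 1 − 1·(-1) = 2, t = -1 − 1·2 = -3  (check: 402·2 + 265·(-3) = 9)
  q = 14: r = 2, s = -1 − 14·2 = -29, t = 2 − 14·(-3) = 44  (check: 402·(-29) + 265·44 = 2)
  q = 4: r = 1, s = 2 − 4·(-29) = 118, t = -3 − 4·44 = -179  (check: 402·118 + 265·(-179) = 1)
The row with r = 1 (the gcd) gives the Bezout coefficients s = 118, t = -179.
Result: 402 · (118) + 265 · (-179) = 1.

gcd(402, 265) = 1; s = 118, t = -179 (check: 402·118 + 265·(-179) = 1).


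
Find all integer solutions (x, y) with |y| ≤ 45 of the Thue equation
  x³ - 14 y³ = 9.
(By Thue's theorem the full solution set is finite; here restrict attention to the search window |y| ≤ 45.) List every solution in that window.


The equation is x³ - 14y³ = 9. For fixed y, x³ = 14·y³ + 9, so a solution requires the RHS to be a perfect cube.
Strategy: iterate y from -45 to 45, compute RHS = 14·y³ + 9, and check whether it is a (positive or negative) perfect cube.
Check small values of y:
  y = 0: RHS = 9 is not a perfect cube.
  y = 1: RHS = 23 is not a perfect cube.
  y = -1: RHS = -5 is not a perfect cube.
  y = 2: RHS = 121 is not a perfect cube.
  y = -2: RHS = -103 is not a perfect cube.
  y = 3: RHS = 387 is not a perfect cube.
  y = -3: RHS = -369 is not a perfect cube.
Continuing the search up to |y| = 45 finds no solutions either.
No (x, y) in the scanned range satisfies the equation.

No integer solutions with |y| ≤ 45.


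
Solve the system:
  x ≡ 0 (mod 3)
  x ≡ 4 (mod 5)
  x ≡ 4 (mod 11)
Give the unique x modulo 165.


Moduli 3, 5, 11 are pairwise coprime; by CRT there is a unique solution modulo M = 3 · 5 · 11 = 165.
Solve pairwise, accumulating the modulus:
  Start with x ≡ 0 (mod 3).
  Combine with x ≡ 4 (mod 5): since gcd(3, 5) = 1, we get a unique residue mod 15.
    Write x = 0 + 3·t and substitute into x ≡ 4 (mod 5): 3·t ≡ 4 − 0 = 4 (mod 5).
    The inverse of 3 mod 5 is 2 (since 3·2 = 6 = 1·5 + 1), so t ≡ 2·4 = 8 ≡ 3 (mod 5).
    Then x = 0 + 3·3 = 9, valid modulo lcm(3, 5) = 15: x ≡ 9 (mod 15).
  Combine with x ≡ 4 (mod 11): since gcd(15, 11) = 1, we get a unique residue mod 165.
    Write x = 9 + 15·t and substitute into x ≡ 4 (mod 11): 15·t ≡ 4 − 9 = -5 (mod 11).
    Reduce coefficients mod 11: 4·t ≡ 6 (mod 11).
    The inverse of 4 mod 11 is 3 (since 4·3 = 12 = 1·11 + 1), so t ≡ 3·6 = 18 ≡ 7 (mod 11).
    Then x = 9 + 15·7 = 114, valid modulo lcm(15, 11) = 165: x ≡ 114 (mod 165).
Verify: 114 mod 3 = 0 ✓, 114 mod 5 = 4 ✓, 114 mod 11 = 4 ✓.

x ≡ 114 (mod 165).


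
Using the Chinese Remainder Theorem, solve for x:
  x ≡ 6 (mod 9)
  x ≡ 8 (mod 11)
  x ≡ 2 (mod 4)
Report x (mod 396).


Moduli 9, 11, 4 are pairwise coprime; by CRT there is a unique solution modulo M = 9 · 11 · 4 = 396.
Solve pairwise, accumulating the modulus:
  Start with x ≡ 6 (mod 9).
  Combine with x ≡ 8 (mod 11): since gcd(9, 11) = 1, we get a unique residue mod 99.
    Write x = 6 + 9·t and substitute into x ≡ 8 (mod 11): 9·t ≡ 8 − 6 = 2 (mod 11).
    The inverse of 9 mod 11 is 5 (since 9·5 = 45 = 4·11 + 1), so t ≡ 5·2 = 10 ≡ 10 (mod 11).
    Then x = 6 + 9·10 = 96, valid modulo lcm(9, 11) = 99: x ≡ 96 (mod 99).
  Combine with x ≡ 2 (mod 4): since gcd(99, 4) = 1, we get a unique residue mod 396.
    Write x = 96 + 99·t and substitute into x ≡ 2 (mod 4): 99·t ≡ 2 − 96 = -94 (mod 4).
    Reduce coefficients mod 4: 3·t ≡ 2 (mod 4).
    The inverse of 3 mod 4 is 3 (since 3·3 = 9 = 2·4 + 1), so t ≡ 3·2 = 6 ≡ 2 (mod 4).
    Then x = 96 + 99·2 = 294, valid modulo lcm(99, 4) = 396: x ≡ 294 (mod 396).
Verify: 294 mod 9 = 6 ✓, 294 mod 11 = 8 ✓, 294 mod 4 = 2 ✓.

x ≡ 294 (mod 396).


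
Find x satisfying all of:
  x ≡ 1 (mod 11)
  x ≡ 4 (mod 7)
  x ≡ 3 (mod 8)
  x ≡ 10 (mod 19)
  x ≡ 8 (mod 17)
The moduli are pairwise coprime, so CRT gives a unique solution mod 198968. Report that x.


Product of moduli M = 11 · 7 · 8 · 19 · 17 = 198968.
Merge one congruence at a time:
  Start: x ≡ 1 (mod 11).
  Combine with x ≡ 4 (mod 7); new modulus lcm = 77.
    Write x = 1 + 11·t and substitute into x ≡ 4 (mod 7): 11·t ≡ 4 − 1 = 3 (mod 7).
    Reduce coefficients mod 7: 4·t ≡ 3 (mod 7).
    The inverse of 4 mod 7 is 2 (since 4·2 = 8 = 1·7 + 1), so t ≡ 2·3 = 6 ≡ 6 (mod 7).
    Then x = 1 + 11·6 = 67, valid modulo lcm(11, 7) = 77: x ≡ 67 (mod 77).
  Combine with x ≡ 3 (mod 8); new modulus lcm = 616.
    Write x = 67 + 77·t and substitute into x ≡ 3 (mod 8): 77·t ≡ 3 − 67 = -64 (mod 8).
    Reduce coefficients mod 8: 5·t ≡ 0 (mod 8).
    The inverse of 5 mod 8 is 5 (since 5·5 = 25 = 3·8 + 1), so t ≡ 5·0 = 0 ≡ 0 (mod 8).
    Then x = 67 + 77·0 = 67, valid modulo lcm(77, 8) = 616: x ≡ 67 (mod 616).
  Combine with x ≡ 10 (mod 19); new modulus lcm = 11704.
    Write x = 67 + 616·t and substitute into x ≡ 10 (mod 19): 616·t ≡ 10 − 67 = -57 (mod 19).
    Reduce coefficients mod 19: 8·t ≡ 0 (mod 19).
    The inverse of 8 mod 19 is 12 (since 8·12 = 96 = 5·19 + 1), so t ≡ 12·0 = 0 ≡ 0 (mod 19).
    Then x = 67 + 616·0 = 67, valid modulo lcm(616, 19) = 11704: x ≡ 67 (mod 11704).
  Combine with x ≡ 8 (mod 17); new modulus lcm = 198968.
    Write x = 67 + 11704·t and substitute into x ≡ 8 (mod 17): 11704·t ≡ 8 − 67 = -59 (mod 17).
    Reduce coefficients mod 17: 8·t ≡ 9 (mod 17).
    The inverse of 8 mod 17 is 15 (since 8·15 = 120 = 7·17 + 1), so t ≡ 15·9 = 135 ≡ 16 (mod 17).
    Then x = 67 + 11704·16 = 187331, valid modulo lcm(11704, 17) = 198968: x ≡ 187331 (mod 198968).
Verify against each original: 187331 mod 11 = 1, 187331 mod 7 = 4, 187331 mod 8 = 3, 187331 mod 19 = 10, 187331 mod 17 = 8.

x ≡ 187331 (mod 198968).


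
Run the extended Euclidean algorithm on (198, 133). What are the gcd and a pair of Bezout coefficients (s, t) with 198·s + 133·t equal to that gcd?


Euclidean algorithm on (198, 133) — divide until remainder is 0:
  198 = 1 · 133 + 65
  133 = 2 · 65 + 3
  65 = 21 · 3 + 2
  3 = 1 · 2 + 1
  2 = 2 · 1 + 0
gcd(198, 133) = 1.
Track Bezout coefficients alongside the remainders: start with r₀ = 198 = a·1 + b·0 (s = 1, t = 0) and r₁ = 133 = a·0 + b·1 (s = 0, t = 1); each new remainder r_{k+1} = r_{k-1} − q_k·r_k inherits s_{k+1} = s_{k-1} − q_k·s_k, t_{k+1} = t_{k-1} − q_k·t_k, so r_k = a·s_k + b·t_k at every step:
  q = 1: r = 65, s = 1 − 1·0 = 1, t = 0 − 1·1 = -1  (check: 198·1 + 133·(-1) = 65)
  q = 2: r = 3, s = 0 − 2·1 = -2, t = 1 − 2·(-1) = 3  (check: 198·(-2) + 133·3 = 3)
  q = 21: r = 2, s = 1 − 21·(-2) = 43, t = -1 − 21·3 = -64  (check: 198·43 + 133·(-64) = 2)
  q = 1: r = 1, s = -2 − 1·43 = -45, t = 3 − 1·(-64) = 67  (check: 198·(-45) + 133·67 = 1)
The row with r = 1 (the gcd) gives the Bezout coefficients s = -45, t = 67.
Result: 198 · (-45) + 133 · (67) = 1.

gcd(198, 133) = 1; s = -45, t = 67 (check: 198·(-45) + 133·67 = 1).


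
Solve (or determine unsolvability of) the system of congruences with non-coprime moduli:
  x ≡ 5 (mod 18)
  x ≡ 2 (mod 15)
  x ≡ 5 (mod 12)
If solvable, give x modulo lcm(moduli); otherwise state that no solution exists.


Moduli 18, 15, 12 are not pairwise coprime, so CRT works modulo lcm(m_i) when all pairwise compatibility conditions hold.
Pairwise compatibility: gcd(m_i, m_j) must divide a_i - a_j for every pair.
Merge one congruence at a time:
  Start: x ≡ 5 (mod 18).
  Combine with x ≡ 2 (mod 15): gcd(18, 15) = 3; 2 - 5 = -3, which IS divisible by 3, so compatible.
    Write x = 5 + 18·t and substitute into x ≡ 2 (mod 15): 18·t ≡ 2 − 5 = -3 (mod 15).
    Divide the congruence (and modulus) by g = 3: 6·t ≡ -1 (mod 5).
    Reduce coefficients mod 5: 1·t ≡ 4 (mod 5).
    So t ≡ 4 (mod 5).
    Then x = 5 + 18·4 = 77, valid modulo lcm(18, 15) = 90: x ≡ 77 (mod 90).
  Combine with x ≡ 5 (mod 12): gcd(90, 12) = 6; 5 - 77 = -72, which IS divisible by 6, so compatible.
    Write x = 77 + 90·t and substitute into x ≡ 5 (mod 12): 90·t ≡ 5 − 77 = -72 (mod 12).
    Divide the congruence (and modulus) by g = 6: 15·t ≡ -12 (mod 2).
    Reduce coefficients mod 2: 1·t ≡ 0 (mod 2).
    So t ≡ 0 (mod 2).
    Then x = 77 + 90·0 = 77, valid modulo lcm(90, 12) = 180: x ≡ 77 (mod 180).
Verify: 77 mod 18 = 5, 77 mod 15 = 2, 77 mod 12 = 5.

x ≡ 77 (mod 180).


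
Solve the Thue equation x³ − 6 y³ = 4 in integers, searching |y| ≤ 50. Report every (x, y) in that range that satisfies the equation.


The equation is x³ - 6y³ = 4. For fixed y, x³ = 6·y³ + 4, so a solution requires the RHS to be a perfect cube.
Strategy: iterate y from -50 to 50, compute RHS = 6·y³ + 4, and check whether it is a (positive or negative) perfect cube.
Check small values of y:
  y = 0: RHS = 4 is not a perfect cube.
  y = 1: RHS = 10 is not a perfect cube.
  y = -1: RHS = -2 is not a perfect cube.
  y = 2: RHS = 52 is not a perfect cube.
  y = -2: RHS = -44 is not a perfect cube.
  y = 3: RHS = 166 is not a perfect cube.
  y = -3: RHS = -158 is not a perfect cube.
Continuing the search up to |y| = 50 finds no solutions either.
No (x, y) in the scanned range satisfies the equation.

No integer solutions with |y| ≤ 50.


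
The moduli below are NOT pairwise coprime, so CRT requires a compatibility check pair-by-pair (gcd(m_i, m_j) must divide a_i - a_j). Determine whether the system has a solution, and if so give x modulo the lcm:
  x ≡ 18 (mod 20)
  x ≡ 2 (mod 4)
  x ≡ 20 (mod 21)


Moduli 20, 4, 21 are not pairwise coprime, so CRT works modulo lcm(m_i) when all pairwise compatibility conditions hold.
Pairwise compatibility: gcd(m_i, m_j) must divide a_i - a_j for every pair.
Merge one congruence at a time:
  Start: x ≡ 18 (mod 20).
  Combine with x ≡ 2 (mod 4): gcd(20, 4) = 4; 2 - 18 = -16, which IS divisible by 4, so compatible.
    Write x = 18 + 20·t and substitute into x ≡ 2 (mod 4): 20·t ≡ 2 − 18 = -16 (mod 4).
    Divide the congruence (and modulus) by g = 4: 5·t ≡ -4 (mod 1).
    Modulo 1 every t works; take t = 0.
    Then x = 18 + 20·0 = 18, valid modulo lcm(20, 4) = 20: x ≡ 18 (mod 20).
  Combine with x ≡ 20 (mod 21): gcd(20, 21) = 1; 20 - 18 = 2, which IS divisible by 1, so compatible.
    Write x = 18 + 20·t and substitute into x ≡ 20 (mod 21): 20·t ≡ 20 − 18 = 2 (mod 21).
    The inverse of 20 mod 21 is 20 (since 20·20 = 400 = 19·21 + 1), so t ≡ 20·2 = 40 ≡ 19 (mod 21).
    Then x = 18 + 20·19 = 398, valid modulo lcm(20, 21) = 420: x ≡ 398 (mod 420).
Verify: 398 mod 20 = 18, 398 mod 4 = 2, 398 mod 21 = 20.

x ≡ 398 (mod 420).


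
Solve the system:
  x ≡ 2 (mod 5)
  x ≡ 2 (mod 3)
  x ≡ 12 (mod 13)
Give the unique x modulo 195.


Moduli 5, 3, 13 are pairwise coprime; by CRT there is a unique solution modulo M = 5 · 3 · 13 = 195.
Solve pairwise, accumulating the modulus:
  Start with x ≡ 2 (mod 5).
  Combine with x ≡ 2 (mod 3): since gcd(5, 3) = 1, we get a unique residue mod 15.
    Write x = 2 + 5·t and substitute into x ≡ 2 (mod 3): 5·t ≡ 2 − 2 = 0 (mod 3).
    Reduce coefficients mod 3: 2·t ≡ 0 (mod 3).
    The inverse of 2 mod 3 is 2 (since 2·2 = 4 = 1·3 + 1), so t ≡ 2·0 = 0 ≡ 0 (mod 3).
    Then x = 2 + 5·0 = 2, valid modulo lcm(5, 3) = 15: x ≡ 2 (mod 15).
  Combine with x ≡ 12 (mod 13): since gcd(15, 13) = 1, we get a unique residue mod 195.
    Write x = 2 + 15·t and substitute into x ≡ 12 (mod 13): 15·t ≡ 12 − 2 = 10 (mod 13).
    Reduce coefficients mod 13: 2·t ≡ 10 (mod 13).
    The inverse of 2 mod 13 is 7 (since 2·7 = 14 = 1·13 + 1), so t ≡ 7·10 = 70 ≡ 5 (mod 13).
    Then x = 2 + 15·5 = 77, valid modulo lcm(15, 13) = 195: x ≡ 77 (mod 195).
Verify: 77 mod 5 = 2 ✓, 77 mod 3 = 2 ✓, 77 mod 13 = 12 ✓.

x ≡ 77 (mod 195).


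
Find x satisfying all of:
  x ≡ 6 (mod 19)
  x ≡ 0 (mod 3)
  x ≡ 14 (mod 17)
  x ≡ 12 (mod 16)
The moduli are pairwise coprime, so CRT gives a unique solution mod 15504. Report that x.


Product of moduli M = 19 · 3 · 17 · 16 = 15504.
Merge one congruence at a time:
  Start: x ≡ 6 (mod 19).
  Combine with x ≡ 0 (mod 3); new modulus lcm = 57.
    Write x = 6 + 19·t and substitute into x ≡ 0 (mod 3): 19·t ≡ 0 − 6 = -6 (mod 3).
    Reduce coefficients mod 3: 1·t ≡ 0 (mod 3).
    So t ≡ 0 (mod 3).
    Then x = 6 + 19·0 = 6, valid modulo lcm(19, 3) = 57: x ≡ 6 (mod 57).
  Combine with x ≡ 14 (mod 17); new modulus lcm = 969.
    Write x = 6 + 57·t and substitute into x ≡ 14 (mod 17): 57·t ≡ 14 − 6 = 8 (mod 17).
    Reduce coefficients mod 17: 6·t ≡ 8 (mod 17).
    The inverse of 6 mod 17 is 3 (since 6·3 = 18 = 1·17 + 1), so t ≡ 3·8 = 24 ≡ 7 (mod 17).
    Then x = 6 + 57·7 = 405, valid modulo lcm(57, 17) = 969: x ≡ 405 (mod 969).
  Combine with x ≡ 12 (mod 16); new modulus lcm = 15504.
    Write x = 405 + 969·t and substitute into x ≡ 12 (mod 16): 969·t ≡ 12 − 405 = -393 (mod 16).
    Reduce coefficients mod 16: 9·t ≡ 7 (mod 16).
    The inverse of 9 mod 16 is 9 (since 9·9 = 81 = 5·16 + 1), so t ≡ 9·7 = 63 ≡ 15 (mod 16).
    Then x = 405 + 969·15 = 14940, valid modulo lcm(969, 16) = 15504: x ≡ 14940 (mod 15504).
Verify against each original: 14940 mod 19 = 6, 14940 mod 3 = 0, 14940 mod 17 = 14, 14940 mod 16 = 12.

x ≡ 14940 (mod 15504).


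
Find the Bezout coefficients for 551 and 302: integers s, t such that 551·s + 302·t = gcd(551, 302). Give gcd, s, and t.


Euclidean algorithm on (551, 302) — divide until remainder is 0:
  551 = 1 · 302 + 249
  302 = 1 · 249 + 53
  249 = 4 · 53 + 37
  53 = 1 · 37 + 16
  37 = 2 · 16 + 5
  16 = 3 · 5 + 1
  5 = 5 · 1 + 0
gcd(551, 302) = 1.
Track Bezout coefficients alongside the remainders: start with r₀ = 551 = a·1 + b·0 (s = 1, t = 0) and r₁ = 302 = a·0 + b·1 (s = 0, t = 1); each new remainder r_{k+1} = r_{k-1} − q_k·r_k inherits s_{k+1} = s_{k-1} − q_k·s_k, t_{k+1} = t_{k-1} − q_k·t_k, so r_k = a·s_k + b·t_k at every step:
  q = 1: r = 249, s = 1 − 1·0 = 1, t = 0 − 1·1 = -1  (check: 551·1 + 302·(-1) = 249)
  q = 1: r = 53, s = 0 − 1·1 = -1, t = 1 − 1·(-1) = 2  (check: 551·(-1) + 302·2 = 53)
  q = 4: r = 37, s = 1 − 4·(-1) = 5, t = -1 − 4·2 = -9  (check: 551·5 + 302·(-9) = 37)
  q = 1: r = 16, s = -1 − 1·5 = -6, t = 2 − 1·(-9) = 11  (check: 551·(-6) + 302·11 = 16)
  q = 2: r = 5, s = 5 − 2·(-6) = 17, t = -9 − 2·11 = -31  (check: 551·17 + 302·(-31) = 5)
  q = 3: r = 1, s = -6 − 3·17 = -57, t = 11 − 3·(-31) = 104  (check: 551·(-57) + 302·104 = 1)
The row with r = 1 (the gcd) gives the Bezout coefficients s = -57, t = 104.
Result: 551 · (-57) + 302 · (104) = 1.

gcd(551, 302) = 1; s = -57, t = 104 (check: 551·(-57) + 302·104 = 1).


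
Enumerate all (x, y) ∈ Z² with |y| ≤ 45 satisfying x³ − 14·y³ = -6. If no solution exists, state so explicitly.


The equation is x³ - 14y³ = -6. For fixed y, x³ = 14·y³ − 6, so a solution requires the RHS to be a perfect cube.
Strategy: iterate y from -45 to 45, compute RHS = 14·y³ − 6, and check whether it is a (positive or negative) perfect cube.
Check small values of y:
  y = 0: RHS = -6 is not a perfect cube.
  y = 1: RHS = 8 = (2)³ ⇒ x = 2 works.
  y = -1: RHS = -20 is not a perfect cube.
  y = 2: RHS = 106 is not a perfect cube.
  y = -2: RHS = -118 is not a perfect cube.
  y = 3: RHS = 372 is not a perfect cube.
  y = -3: RHS = -384 is not a perfect cube.
Continuing the search up to |y| = 45 finds no further solutions beyond those listed.
Collected solutions: (2, 1).

Solutions (with |y| ≤ 45): (2, 1).


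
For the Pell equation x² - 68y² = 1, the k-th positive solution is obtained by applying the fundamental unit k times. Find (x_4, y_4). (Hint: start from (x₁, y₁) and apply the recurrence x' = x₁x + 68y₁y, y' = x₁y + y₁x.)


Step 1: Find the fundamental solution (x₁, y₁) of x² - 68y² = 1.
  Expand √68 as a continued fraction. a₀ = ⌊√68⌋ = 8; iterate m_{k+1} = d_k·a_k − m_k, d_{k+1} = (68 − m_{k+1}²)/d_k, a_{k+1} = ⌊(a₀ + m_{k+1})/d_{k+1}⌋ (starting m₀ = 0, d₀ = 1), with convergents p_k = a_k·p_{k-1} + p_{k-2}, q_k = a_k·q_{k-1} + q_{k-2} (p₋₁ = 1, q₋₁ = 0):
  k = 0: a₀ = 8; p₀/q₀ = 8/1; p₀² − 68·q₀² = 64 − 68 = -4.
  k = 1: m = 8, d = 4, a = ⌊(8 + 8)/4⌋ = 4; p/q = (4·8 + 1)/(4·1 + 0) = 33/4; p² − 68·q² = 1089 − 1088 = 1.
  The first convergent with p² − 68·q² = 1 gives the fundamental solution (x₁, y₁) = (33, 4).
Step 2: Apply the recurrence (x_{n+1}, y_{n+1}) = (x₁x_n + 68y₁y_n, x₁y_n + y₁x_n) repeatedly.
  From (x_1, y_1) = (33, 4): x_2 = 33·33 + 68·4·4 = 2177; y_2 = 33·4 + 4·33 = 264.
  From (x_2, y_2) = (2177, 264): x_3 = 33·2177 + 68·4·264 = 143649; y_3 = 33·264 + 4·2177 = 17420.
  From (x_3, y_3) = (143649, 17420): x_4 = 33·143649 + 68·4·17420 = 9478657; y_4 = 33·17420 + 4·143649 = 1149456.
Step 3: Verify x_4² - 68·y_4² = 89844938523649 - 89844938523648 = 1 (should be 1). ✓

(x_1, y_1) = (33, 4); (x_4, y_4) = (9478657, 1149456).


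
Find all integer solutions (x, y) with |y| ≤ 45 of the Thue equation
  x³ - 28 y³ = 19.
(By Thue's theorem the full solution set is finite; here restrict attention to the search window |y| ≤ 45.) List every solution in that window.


The equation is x³ - 28y³ = 19. For fixed y, x³ = 28·y³ + 19, so a solution requires the RHS to be a perfect cube.
Strategy: iterate y from -45 to 45, compute RHS = 28·y³ + 19, and check whether it is a (positive or negative) perfect cube.
Check small values of y:
  y = 0: RHS = 19 is not a perfect cube.
  y = 1: RHS = 47 is not a perfect cube.
  y = -1: RHS = -9 is not a perfect cube.
  y = 2: RHS = 243 is not a perfect cube.
  y = -2: RHS = -205 is not a perfect cube.
  y = 3: RHS = 775 is not a perfect cube.
  y = -3: RHS = -737 is not a perfect cube.
Continuing the search up to |y| = 45 finds no solutions either.
No (x, y) in the scanned range satisfies the equation.

No integer solutions with |y| ≤ 45.


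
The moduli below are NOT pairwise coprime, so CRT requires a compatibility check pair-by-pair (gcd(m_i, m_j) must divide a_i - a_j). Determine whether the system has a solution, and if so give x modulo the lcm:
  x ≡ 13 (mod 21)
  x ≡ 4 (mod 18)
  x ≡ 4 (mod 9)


Moduli 21, 18, 9 are not pairwise coprime, so CRT works modulo lcm(m_i) when all pairwise compatibility conditions hold.
Pairwise compatibility: gcd(m_i, m_j) must divide a_i - a_j for every pair.
Merge one congruence at a time:
  Start: x ≡ 13 (mod 21).
  Combine with x ≡ 4 (mod 18): gcd(21, 18) = 3; 4 - 13 = -9, which IS divisible by 3, so compatible.
    Write x = 13 + 21·t and substitute into x ≡ 4 (mod 18): 21·t ≡ 4 − 13 = -9 (mod 18).
    Divide the congruence (and modulus) by g = 3: 7·t ≡ -3 (mod 6).
    Reduce coefficients mod 6: 1·t ≡ 3 (mod 6).
    So t ≡ 3 (mod 6).
    Then x = 13 + 21·3 = 76, valid modulo lcm(21, 18) = 126: x ≡ 76 (mod 126).
  Combine with x ≡ 4 (mod 9): gcd(126, 9) = 9; 4 - 76 = -72, which IS divisible by 9, so compatible.
    Write x = 76 + 126·t and substitute into x ≡ 4 (mod 9): 126·t ≡ 4 − 76 = -72 (mod 9).
    Divide the congruence (and modulus) by g = 9: 14·t ≡ -8 (mod 1).
    Modulo 1 every t works; take t = 0.
    Then x = 76 + 126·0 = 76, valid modulo lcm(126, 9) = 126: x ≡ 76 (mod 126).
Verify: 76 mod 21 = 13, 76 mod 18 = 4, 76 mod 9 = 4.

x ≡ 76 (mod 126).


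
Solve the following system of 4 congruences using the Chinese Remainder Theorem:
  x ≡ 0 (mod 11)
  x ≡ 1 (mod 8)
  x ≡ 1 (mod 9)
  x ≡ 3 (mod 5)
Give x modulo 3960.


Product of moduli M = 11 · 8 · 9 · 5 = 3960.
Merge one congruence at a time:
  Start: x ≡ 0 (mod 11).
  Combine with x ≡ 1 (mod 8); new modulus lcm = 88.
    Write x = 0 + 11·t and substitute into x ≡ 1 (mod 8): 11·t ≡ 1 − 0 = 1 (mod 8).
    Reduce coefficients mod 8: 3·t ≡ 1 (mod 8).
    The inverse of 3 mod 8 is 3 (since 3·3 = 9 = 1·8 + 1), so t ≡ 3·1 = 3 ≡ 3 (mod 8).
    Then x = 0 + 11·3 = 33, valid modulo lcm(11, 8) = 88: x ≡ 33 (mod 88).
  Combine with x ≡ 1 (mod 9); new modulus lcm = 792.
    Write x = 33 + 88·t and substitute into x ≡ 1 (mod 9): 88·t ≡ 1 − 33 = -32 (mod 9).
    Reduce coefficients mod 9: 7·t ≡ 4 (mod 9).
    The inverse of 7 mod 9 is 4 (since 7·4 = 28 = 3·9 + 1), so t ≡ 4·4 = 16 ≡ 7 (mod 9).
    Then x = 33 + 88·7 = 649, valid modulo lcm(88, 9) = 792: x ≡ 649 (mod 792).
  Combine with x ≡ 3 (mod 5); new modulus lcm = 3960.
    Write x = 649 + 792·t and substitute into x ≡ 3 (mod 5): 792·t ≡ 3 − 649 = -646 (mod 5).
    Reduce coefficients mod 5: 2·t ≡ 4 (mod 5).
    The inverse of 2 mod 5 is 3 (since 2·3 = 6 = 1·5 + 1), so t ≡ 3·4 = 12 ≡ 2 (mod 5).
    Then x = 649 + 792·2 = 2233, valid modulo lcm(792, 5) = 3960: x ≡ 2233 (mod 3960).
Verify against each original: 2233 mod 11 = 0, 2233 mod 8 = 1, 2233 mod 9 = 1, 2233 mod 5 = 3.

x ≡ 2233 (mod 3960).


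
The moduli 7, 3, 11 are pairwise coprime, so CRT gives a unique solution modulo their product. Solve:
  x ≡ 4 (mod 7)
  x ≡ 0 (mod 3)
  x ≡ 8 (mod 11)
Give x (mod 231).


Moduli 7, 3, 11 are pairwise coprime; by CRT there is a unique solution modulo M = 7 · 3 · 11 = 231.
Solve pairwise, accumulating the modulus:
  Start with x ≡ 4 (mod 7).
  Combine with x ≡ 0 (mod 3): since gcd(7, 3) = 1, we get a unique residue mod 21.
    Write x = 4 + 7·t and substitute into x ≡ 0 (mod 3): 7·t ≡ 0 − 4 = -4 (mod 3).
    Reduce coefficients mod 3: 1·t ≡ 2 (mod 3).
    So t ≡ 2 (mod 3).
    Then x = 4 + 7·2 = 18, valid modulo lcm(7, 3) = 21: x ≡ 18 (mod 21).
  Combine with x ≡ 8 (mod 11): since gcd(21, 11) = 1, we get a unique residue mod 231.
    Write x = 18 + 21·t and substitute into x ≡ 8 (mod 11): 21·t ≡ 8 − 18 = -10 (mod 11).
    Reduce coefficients mod 11: 10·t ≡ 1 (mod 11).
    The inverse of 10 mod 11 is 10 (since 10·10 = 100 = 9·11 + 1), so t ≡ 10·1 = 10 ≡ 10 (mod 11).
    Then x = 18 + 21·10 = 228, valid modulo lcm(21, 11) = 231: x ≡ 228 (mod 231).
Verify: 228 mod 7 = 4 ✓, 228 mod 3 = 0 ✓, 228 mod 11 = 8 ✓.

x ≡ 228 (mod 231).


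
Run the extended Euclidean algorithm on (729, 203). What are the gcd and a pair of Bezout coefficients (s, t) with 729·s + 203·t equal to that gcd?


Euclidean algorithm on (729, 203) — divide until remainder is 0:
  729 = 3 · 203 + 120
  203 = 1 · 120 + 83
  120 = 1 · 83 + 37
  83 = 2 · 37 + 9
  37 = 4 · 9 + 1
  9 = 9 · 1 + 0
gcd(729, 203) = 1.
Track Bezout coefficients alongside the remainders: start with r₀ = 729 = a·1 + b·0 (s = 1, t = 0) and r₁ = 203 = a·0 + b·1 (s = 0, t = 1); each new remainder r_{k+1} = r_{k-1} − q_k·r_k inherits s_{k+1} = s_{k-1} − q_k·s_k, t_{k+1} = t_{k-1} − q_k·t_k, so r_k = a·s_k + b·t_k at every step:
  q = 3: r = 120, s = 1 − 3·0 = 1, t = 0 − 3·1 = -3  (check: 729·1 + 203·(-3) = 120)
  q = 1: r = 83, s = 0 − 1·1 = -1, t = 1 − 1·(-3) = 4  (check: 729·(-1) + 203·4 = 83)
  q = 1: r = 37, s = 1 − 1·(-1) = 2, t = -3 − 1·4 = -7  (check: 729·2 + 203·(-7) = 37)
  q = 2: r = 9, s = -1 − 2·2 = -5, t = 4 − 2·(-7) = 18  (check: 729·(-5) + 203·18 = 9)
  q = 4: r = 1, s = 2 − 4·(-5) = 22, t = -7 − 4·18 = -79  (check: 729·22 + 203·(-79) = 1)
The row with r = 1 (the gcd) gives the Bezout coefficients s = 22, t = -79.
Result: 729 · (22) + 203 · (-79) = 1.

gcd(729, 203) = 1; s = 22, t = -79 (check: 729·22 + 203·(-79) = 1).


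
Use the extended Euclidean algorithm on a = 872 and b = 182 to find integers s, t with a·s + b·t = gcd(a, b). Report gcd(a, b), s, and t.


Euclidean algorithm on (872, 182) — divide until remainder is 0:
  872 = 4 · 182 + 144
  182 = 1 · 144 + 38
  144 = 3 · 38 + 30
  38 = 1 · 30 + 8
  30 = 3 · 8 + 6
  8 = 1 · 6 + 2
  6 = 3 · 2 + 0
gcd(872, 182) = 2.
Track Bezout coefficients alongside the remainders: start with r₀ = 872 = a·1 + b·0 (s = 1, t = 0) and r₁ = 182 = a·0 + b·1 (s = 0, t = 1); each new remainder r_{k+1} = r_{k-1} − q_k·r_k inherits s_{k+1} = s_{k-1} − q_k·s_k, t_{k+1} = t_{k-1} − q_k·t_k, so r_k = a·s_k + b·t_k at every step:
  q = 4: r = 144, s = 1 − 4·0 = 1, t = 0 − 4·1 = -4  (check: 872·1 + 182·(-4) = 144)
  q = 1: r = 38, s = 0 − 1·1 = -1, t = 1 − 1·(-4) = 5  (check: 872·(-1) + 182·5 = 38)
  q = 3: r = 30, s = 1 − 3·(-1) = 4, t = -4 − 3·5 = -19  (check: 872·4 + 182·(-19) = 30)
  q = 1: r = 8, s = -1 − 1·4 = -5, t = 5 − 1·(-19) = 24  (check: 872·(-5) + 182·24 = 8)
  q = 3: r = 6, s = 4 − 3·(-5) = 19, t = -19 − 3·24 = -91  (check: 872·19 + 182·(-91) = 6)
  q = 1: r = 2, s = -5 − 1·19 = -24, t = 24 − 1·(-91) = 115  (check: 872·(-24) + 182·115 = 2)
The row with r = 2 (the gcd) gives the Bezout coefficients s = -24, t = 115.
Result: 872 · (-24) + 182 · (115) = 2.

gcd(872, 182) = 2; s = -24, t = 115 (check: 872·(-24) + 182·115 = 2).


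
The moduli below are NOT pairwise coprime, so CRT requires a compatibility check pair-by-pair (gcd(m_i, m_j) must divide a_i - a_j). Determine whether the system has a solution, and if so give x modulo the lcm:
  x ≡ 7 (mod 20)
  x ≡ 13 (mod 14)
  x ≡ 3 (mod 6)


Moduli 20, 14, 6 are not pairwise coprime, so CRT works modulo lcm(m_i) when all pairwise compatibility conditions hold.
Pairwise compatibility: gcd(m_i, m_j) must divide a_i - a_j for every pair.
Merge one congruence at a time:
  Start: x ≡ 7 (mod 20).
  Combine with x ≡ 13 (mod 14): gcd(20, 14) = 2; 13 - 7 = 6, which IS divisible by 2, so compatible.
    Write x = 7 + 20·t and substitute into x ≡ 13 (mod 14): 20·t ≡ 13 − 7 = 6 (mod 14).
    Divide the congruence (and modulus) by g = 2: 10·t ≡ 3 (mod 7).
    Reduce coefficients mod 7: 3·t ≡ 3 (mod 7).
    The inverse of 3 mod 7 is 5 (since 3·5 = 15 = 2·7 + 1), so t ≡ 5·3 = 15 ≡ 1 (mod 7).
    Then x = 7 + 20·1 = 27, valid modulo lcm(20, 14) = 140: x ≡ 27 (mod 140).
  Combine with x ≡ 3 (mod 6): gcd(140, 6) = 2; 3 - 27 = -24, which IS divisible by 2, so compatible.
    Write x = 27 + 140·t and substitute into x ≡ 3 (mod 6): 140·t ≡ 3 − 27 = -24 (mod 6).
    Divide the congruence (and modulus) by g = 2: 70·t ≡ -12 (mod 3).
    Reduce coefficients mod 3: 1·t ≡ 0 (mod 3).
    So t ≡ 0 (mod 3).
    Then x = 27 + 140·0 = 27, valid modulo lcm(140, 6) = 420: x ≡ 27 (mod 420).
Verify: 27 mod 20 = 7, 27 mod 14 = 13, 27 mod 6 = 3.

x ≡ 27 (mod 420).


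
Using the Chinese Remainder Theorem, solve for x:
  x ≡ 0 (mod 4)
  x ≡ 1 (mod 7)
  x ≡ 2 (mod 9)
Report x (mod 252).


Moduli 4, 7, 9 are pairwise coprime; by CRT there is a unique solution modulo M = 4 · 7 · 9 = 252.
Solve pairwise, accumulating the modulus:
  Start with x ≡ 0 (mod 4).
  Combine with x ≡ 1 (mod 7): since gcd(4, 7) = 1, we get a unique residue mod 28.
    Write x = 0 + 4·t and substitute into x ≡ 1 (mod 7): 4·t ≡ 1 − 0 = 1 (mod 7).
    The inverse of 4 mod 7 is 2 (since 4·2 = 8 = 1·7 + 1), so t ≡ 2·1 = 2 ≡ 2 (mod 7).
    Then x = 0 + 4·2 = 8, valid modulo lcm(4, 7) = 28: x ≡ 8 (mod 28).
  Combine with x ≡ 2 (mod 9): since gcd(28, 9) = 1, we get a unique residue mod 252.
    Write x = 8 + 28·t and substitute into x ≡ 2 (mod 9): 28·t ≡ 2 − 8 = -6 (mod 9).
    Reduce coefficients mod 9: 1·t ≡ 3 (mod 9).
    So t ≡ 3 (mod 9).
    Then x = 8 + 28·3 = 92, valid modulo lcm(28, 9) = 252: x ≡ 92 (mod 252).
Verify: 92 mod 4 = 0 ✓, 92 mod 7 = 1 ✓, 92 mod 9 = 2 ✓.

x ≡ 92 (mod 252).


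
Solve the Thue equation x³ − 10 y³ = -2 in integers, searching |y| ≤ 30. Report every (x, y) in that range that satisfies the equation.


The equation is x³ - 10y³ = -2. For fixed y, x³ = 10·y³ − 2, so a solution requires the RHS to be a perfect cube.
Strategy: iterate y from -30 to 30, compute RHS = 10·y³ − 2, and check whether it is a (positive or negative) perfect cube.
Check small values of y:
  y = 0: RHS = -2 is not a perfect cube.
  y = 1: RHS = 8 = (2)³ ⇒ x = 2 works.
  y = -1: RHS = -12 is not a perfect cube.
  y = 2: RHS = 78 is not a perfect cube.
  y = -2: RHS = -82 is not a perfect cube.
  y = 3: RHS = 268 is not a perfect cube.
  y = -3: RHS = -272 is not a perfect cube.
Continuing the search up to |y| = 30 finds no further solutions beyond those listed.
Collected solutions: (2, 1).

Solutions (with |y| ≤ 30): (2, 1).


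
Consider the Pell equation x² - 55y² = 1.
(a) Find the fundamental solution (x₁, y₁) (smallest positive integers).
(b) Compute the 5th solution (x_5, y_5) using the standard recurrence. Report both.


Step 1: Find the fundamental solution (x₁, y₁) of x² - 55y² = 1.
  Expand √55 as a continued fraction. a₀ = ⌊√55⌋ = 7; iterate m_{k+1} = d_k·a_k − m_k, d_{k+1} = (55 − m_{k+1}²)/d_k, a_{k+1} = ⌊(a₀ + m_{k+1})/d_{k+1}⌋ (starting m₀ = 0, d₀ = 1), with convergents p_k = a_k·p_{k-1} + p_{k-2}, q_k = a_k·q_{k-1} + q_{k-2} (p₋₁ = 1, q₋₁ = 0):
  k = 0: a₀ = 7; p₀/q₀ = 7/1; p₀² − 55·q₀² = 49 − 55 = -6.
  k = 1: m = 7, d = 6, a = ⌊(7 + 7)/6⌋ = 2; p/q = (2·7 + 1)/(2·1 + 0) = 15/2; p² − 55·q² = 225 − 220 = 5.
  k = 2: m = 5, d = 5, a = ⌊(7 + 5)/5⌋ = 2; p/q = (2·15 + 7)/(2·2 + 1) = 37/5; p² − 55·q² = 1369 − 1375 = -6.
  k = 3: m = 5, d = 6, a = ⌊(7 + 5)/6⌋ = 2; p/q = (2·37 + 15)/(2·5 + 2) = 89/12; p² − 55·q² = 7921 − 7920 = 1.
  The first convergent with p² − 55·q² = 1 gives the fundamental solution (x₁, y₁) = (89, 12).
Step 2: Apply the recurrence (x_{n+1}, y_{n+1}) = (x₁x_n + 55y₁y_n, x₁y_n + y₁x_n) repeatedly.
  From (x_1, y_1) = (89, 12): x_2 = 89·89 + 55·12·12 = 15841; y_2 = 89·12 + 12·89 = 2136.
  From (x_2, y_2) = (15841, 2136): x_3 = 89·15841 + 55·12·2136 = 2819609; y_3 = 89·2136 + 12·15841 = 380196.
  From (x_3, y_3) = (2819609, 380196): x_4 = 89·2819609 + 55·12·380196 = 501874561; y_4 = 89·380196 + 12·2819609 = 67672752.
  From (x_4, y_4) = (501874561, 67672752): x_5 = 89·501874561 + 55·12·67672752 = 89330852249; y_5 = 89·67672752 + 12·501874561 = 12045369660.
Step 3: Verify x_5² - 55·y_5² = 7980001163532668358001 - 7980001163532668358000 = 1 (should be 1). ✓

(x_1, y_1) = (89, 12); (x_5, y_5) = (89330852249, 12045369660).
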